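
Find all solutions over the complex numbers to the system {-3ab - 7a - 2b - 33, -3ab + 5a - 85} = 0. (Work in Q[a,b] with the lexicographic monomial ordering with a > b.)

{(5, -4), (-17/18, 95/3)}

Compute a lex Gröbner basis by Buchberger's algorithm.
f_1 = -3ab - 7a - 2b - 33, LT = ab.
f_2 = -3ab + 5a - 85, LT = ab.

S(f_1,f_2): lcm = ab. S = 4a + \tfrac{2}{3}b - \tfrac{52}{3}.
  leading term a: no divisor's leading term divides it; move 4a to the remainder.
  leading term b: no divisor's leading term divides it; move \tfrac{2}{3}b to the remainder.
  leading term 1: no divisor's leading term divides it; move -\tfrac{52}{3} to the remainder.
  remainder 4a + \tfrac{2}{3}b - \tfrac{52}{3} ≠ 0; add h_3 = 4a + \tfrac{2}{3}b - \tfrac{52}{3} to the basis.

S(f_1,h_3): lcm = ab. S = \tfrac{7}{3}a - \tfrac{1}{6}b^{2} + 5b + 11.
  leading term a: subtract (\tfrac{7}{12})·h_3 from \tfrac{7}{3}a - \tfrac{1}{6}b^{2} + 5b + 11 → -\tfrac{1}{6}b^{2} + \tfrac{83}{18}b + \tfrac{190}{9}
  leading term b^{2}: no divisor's leading term divides it; move -\tfrac{1}{6}b^{2} to the remainder.
  leading term b: no divisor's leading term divides it; move \tfrac{83}{18}b to the remainder.
  leading term 1: no divisor's leading term divides it; move \tfrac{190}{9} to the remainder.
  remainder -\tfrac{1}{6}b^{2} + \tfrac{83}{18}b + \tfrac{190}{9} ≠ 0; add h_4 = -\tfrac{1}{6}b^{2} + \tfrac{83}{18}b + \tfrac{190}{9} to the basis.

The other S-polynomials (S(f_2,h_3), S(f_1,h_4), S(f_2,h_4), S(h_3,h_4)) all reduce to 0 modulo the current basis, so we have a Gröbner basis.
Inter-reduce: drop elements whose leading term is divisible by another's, tail-reduce, and make monic.
Reduced Gröbner basis: {a + \tfrac{1}{6}b - \tfrac{13}{3}, b^{2} - \tfrac{83}{3}b - \tfrac{380}{3}}.

The lex basis is triangular: the last element involves only b. Solving b^{2} - \tfrac{83}{3}b - \tfrac{380}{3} = 0 gives b ∈ {-4, 95/3}; substituting each value into the earlier elements determines the remaining variables.
  b = -4: the earlier basis element becomes a - 5 = 0, giving a = 5 — point (5, -4).
  b = 95/3: the earlier basis element becomes a + \tfrac{17}{18} = 0, giving a = -17/18 — point (-17/18, 95/3).
Each listed point satisfies every original equation (direct substitution).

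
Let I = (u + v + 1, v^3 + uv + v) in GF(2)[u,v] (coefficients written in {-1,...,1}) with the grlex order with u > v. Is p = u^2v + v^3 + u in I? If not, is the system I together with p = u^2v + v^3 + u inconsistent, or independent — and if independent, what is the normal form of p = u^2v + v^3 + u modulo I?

First compute the reduced Gröbner basis of I by Buchberger's algorithm.
f_1 = u + v + 1, LT = u.
f_2 = v^3 + uv + v, LT = v^3.

The S-polynomials (S(f_1,f_2)) all reduce to 0 modulo the current basis, so we have a Gröbner basis.
Inter-reduce: drop elements whose leading term is divisible by another's, tail-reduce, and make monic.
Reduced Gröbner basis: {v^3 + v^2, u + v + 1}.
Label its elements g_1 = v^3 + v^2, g_2 = u + v + 1.

Reduce p = u^2v + v^3 + u modulo G:
  leading term u^2v: subtract (uv)·g_2 from u^2v + v^3 + u → uv^2 + v^3 + uv + u
  leading term uv^2: subtract (v^2)·g_2 from uv^2 + v^3 + uv + u → uv + v^2 + u
  leading term uv: subtract (v)·g_2 from uv + v^2 + u → u + v
  leading term u: subtract (1)·g_2 from u + v → 1
  leading term 1: no divisor's leading term divides it; move 1 to the remainder.
  normal form = 1.
The normal form is nonzero, so p ∉ I. Since p minus its normal form lies in I, I + (p) = I + (r) where r = 1; decide whether this ideal is the whole ring.
Here r = 1 is a nonzero constant, hence a unit: 1 ∈ I + (p), the Gröbner basis of I + (p) is {1}, and the enlarged system has no common solution — adjoining p is inconsistent.

Adjoining u^2v + v^3 + u makes the ideal the whole ring: the system is inconsistent.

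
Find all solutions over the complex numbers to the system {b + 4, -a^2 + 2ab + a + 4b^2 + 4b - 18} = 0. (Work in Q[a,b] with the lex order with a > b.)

{(-10, -4), (3, -4)}

Compute a lex Gröbner basis by Buchberger's algorithm.
f_1 = b + 4, LT = b.
f_2 = -a^2 + 2ab + a + 4b^2 + 4b - 18, LT = a^2.

The S-polynomials (S(f_1,f_2)) all reduce to 0 modulo the current basis, so we have a Gröbner basis.
Inter-reduce: drop elements whose leading term is divisible by another's, tail-reduce, and make monic.
Reduced Gröbner basis: {a^2 + 7a - 30, b + 4}.

Since the basis is lex-ordered, b + 4 is univariate in b. Its roots are {-4}. Back-substituting each root into the other basis elements fixes the other coordinates.
  b = -4: the earlier basis element becomes a^2 + 7a - 30 = 0, giving a = -10, 3 — points (-10, -4), (3, -4).
Each listed point satisfies every original equation (direct substitution).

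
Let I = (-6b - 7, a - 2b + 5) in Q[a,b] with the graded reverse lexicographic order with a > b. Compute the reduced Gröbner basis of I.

G = {a + 22/3, b + 7/6}

f_1 = -6b - 7, LT = b.
f_2 = a - 2b + 5, LT = a.

The S-polynomials (S(f_1,f_2)) all reduce to 0 modulo the current basis, so we have a Gröbner basis.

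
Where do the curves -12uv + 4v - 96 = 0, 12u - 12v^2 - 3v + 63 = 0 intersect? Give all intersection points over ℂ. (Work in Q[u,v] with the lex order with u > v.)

{(3, -3), (-91/24 - sqrt(447)*I/8, 11/8 - sqrt(447)*I/24), (-91/24 + sqrt(447)*I/8, 11/8 + sqrt(447)*I/24)}

Compute a lex Gröbner basis by Buchberger's algorithm.
f_1 = -12uv + 4v - 96, LT = uv.
f_2 = 12u - 12v^2 - 3v + 63, LT = u.

S(f_1,f_2): lcm = uv. S = v^3 + 1/4v^2 - 67/12v + 8.
  leading term v^3: no divisor's leading term divides it; move v^3 to the remainder.
  leading term v^2: no divisor's leading term divides it; move 1/4v^2 to the remainder.
  leading term v: no divisor's leading term divides it; move -67/12v to the remainder.
  leading term 1: no divisor's leading term divides it; move 8 to the remainder.
  remainder v^3 + 1/4v^2 - 67/12v + 8 ≠ 0; add h_3 = v^3 + 1/4v^2 - 67/12v + 8 to the basis.

S(f_1,h_3): lcm = uv^3. S = -1/4uv^2 + 67/12uv - 8u - 1/3v^3 + 8v^2.
  leading term uv^2: subtract (1/48v)·f_1 from -1/4uv^2 + 67/12uv - 8u - 1/3v^3 + 8v^2 → 67/12uv - 8u - 1/3v^3 + 95/12v^2 + 2v
  leading term uv: subtract (-67/144)·f_1 from 67/12uv - 8u - 1/3v^3 + 95/12v^2 + 2v → -8u - 1/3v^3 + 95/12v^2 + 139/36v - 134/3
  leading term u: subtract (-2/3)·f_2 from -8u - 1/3v^3 + 95/12v^2 + 139/36v - 134/3 → -1/3v^3 - 1/12v^2 + 67/36v - 8/3
  leading term v^3: subtract (-1/3)·h_3 from -1/3v^3 - 1/12v^2 + 67/36v - 8/3 → 0
  remainder 0.

S(f_2,h_3): leading monomials are coprime, so the S-polynomial reduces to 0 (Buchberger's first criterion).
Every S-polynomial of the final basis reduces to 0, so we have a Gröbner basis.
Inter-reduce: drop elements whose leading term is divisible by another's, tail-reduce, and make monic.
Reduced Gröbner basis: {u - v^2 - 1/4v + 21/4, v^3 + 1/4v^2 - 67/12v + 8}.

The lex basis is triangular: the last element involves only v. Solving v^3 + 1/4v^2 - 67/12v + 8 = 0 gives v ∈ {-3, 11/8 - sqrt(447)*I/24, 11/8 + sqrt(447)*I/24}; substituting each value into the earlier elements determines the remaining variables.
  v = -3: the earlier basis element becomes u - 3 = 0, giving u = 3 — point (3, -3).
  v = 11/8 - sqrt(447)*I/24: the earlier basis element becomes u + 91/24 + sqrt(447)*I/8 = 0, giving u = -91/24 - sqrt(447)*I/8 — point (-91/24 - sqrt(447)*I/8, 11/8 - sqrt(447)*I/24).
  v = 11/8 + sqrt(447)*I/24: the earlier basis element becomes u + 91/24 - sqrt(447)*I/8 = 0, giving u = -91/24 + sqrt(447)*I/8 — point (-91/24 + sqrt(447)*I/8, 11/8 + sqrt(447)*I/24).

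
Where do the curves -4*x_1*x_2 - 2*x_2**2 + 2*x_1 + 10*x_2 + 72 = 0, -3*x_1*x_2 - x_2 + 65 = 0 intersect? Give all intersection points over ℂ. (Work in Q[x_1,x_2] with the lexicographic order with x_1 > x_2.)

{(4, 5), (4/3 + 5*sqrt(38)*I/3, 1/3 - sqrt(38)*I/3), (4/3 - 5*sqrt(38)*I/3, 1/3 + sqrt(38)*I/3)}

Compute a lex Gröbner basis by Buchberger's algorithm.
f_1 = -4*x_1*x_2 + 2*x_1 - 2*x_2**2 + 10*x_2 + 72, LT = x_1*x_2.
f_2 = -3*x_1*x_2 - x_2 + 65, LT = x_1*x_2.

S(f_1,f_2): lcm = x_1*x_2. S = -1/2*x_1 + 1/2*x_2**2 - 17/6*x_2 + 11/3.
  reduce S modulo (f_1, f_2):
  remainder -1/2*x_1 + 1/2*x_2**2 - 17/6*x_2 + 11/3 ≠ 0; add h_3 = -1/2*x_1 + 1/2*x_2**2 - 17/6*x_2 + 11/3 to the basis.

S(f_1,h_3): lcm = x_1*x_2. S = -1/2*x_1 + x_2**3 - 31/6*x_2**2 + 29/6*x_2 - 18.
  reduce S modulo (f_1, f_2, h_3):
  remainder x_2**3 - 17/3*x_2**2 + 23/3*x_2 - 65/3 ≠ 0; add h_4 = x_2**3 - 17/3*x_2**2 + 23/3*x_2 - 65/3 to the basis.

The other S-polynomials (S(f_2,h_3), S(f_1,h_4), S(f_2,h_4), S(h_3,h_4)) all reduce to 0 modulo the current basis, so we have a Gröbner basis.
Inter-reduce: drop elements whose leading term is divisible by another's, tail-reduce, and make monic.
Reduced Gröbner basis: {x_1 - x_2**2 + 17/3*x_2 - 22/3, x_2**3 - 17/3*x_2**2 + 23/3*x_2 - 65/3}.

The lex basis is triangular: the last element involves only x_2. Solving x_2**3 - 17/3*x_2**2 + 23/3*x_2 - 65/3 = 0 gives x_2 ∈ {5, 1/3 - sqrt(38)*I/3, 1/3 + sqrt(38)*I/3}; substituting each value into the earlier elements determines the remaining variables.
  x_2 = 5: the earlier basis element becomes x_1 - 4 = 0, giving x_1 = 4 — point (4, 5).
  x_2 = 1/3 - sqrt(38)*I/3: the earlier basis element becomes x_1 - 4/3 - 5*sqrt(38)*I/3 = 0, giving x_1 = 4/3 + 5*sqrt(38)*I/3 — point (4/3 + 5*sqrt(38)*I/3, 1/3 - sqrt(38)*I/3).
  x_2 = 1/3 + sqrt(38)*I/3: the earlier basis element becomes x_1 - 4/3 + 5*sqrt(38)*I/3 = 0, giving x_1 = 4/3 - 5*sqrt(38)*I/3 — point (4/3 - 5*sqrt(38)*I/3, 1/3 + sqrt(38)*I/3).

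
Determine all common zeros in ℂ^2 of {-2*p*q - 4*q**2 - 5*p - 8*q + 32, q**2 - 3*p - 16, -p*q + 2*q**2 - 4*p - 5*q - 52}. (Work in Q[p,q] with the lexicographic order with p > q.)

Compute a lex Gröbner basis by Buchberger's algorithm.
f_1 = -2*p*q - 5*p - 4*q**2 - 8*q + 32, LT = p*q.
f_2 = -3*p + q**2 - 16, LT = p.
f_3 = -p*q - 4*p + 2*q**2 - 5*q - 52, LT = p*q.

S(f_1,f_2): lcm = p*q. S = 5/2*p + 1/3*q**3 + 2*q**2 - 4/3*q - 16.
  leading term p: subtract (-5/6)·f_2 from 5/2*p + 1/3*q**3 + 2*q**2 - 4/3*q - 16 → 1/3*q**3 + 17/6*q**2 - 4/3*q - 88/3
  leading term q**3: no divisor's leading term divides it; move 1/3*q**3 to the remainder.
  leading term q**2: no divisor's leading term divides it; move 17/6*q**2 to the remainder.
  leading term q: no divisor's leading term divides it; move -4/3*q to the remainder.
  leading term 1: no divisor's leading term divides it; move -88/3 to the remainder.
  remainder 1/3*q**3 + 17/6*q**2 - 4/3*q - 88/3 ≠ 0; add h_4 = 1/3*q**3 + 17/6*q**2 - 4/3*q - 88/3 to the basis.

S(f_1,f_3): lcm = p*q. S = -3/2*p + 4*q**2 - q - 68.
  leading term p: subtract (1/2)·f_2 from -3/2*p + 4*q**2 - q - 68 → 7/2*q**2 - q - 60
  leading term q**2: no divisor's leading term divides it; move 7/2*q**2 to the remainder.
  leading term q: no divisor's leading term divides it; move -q to the remainder.
  leading term 1: no divisor's leading term divides it; move -60 to the remainder.
  remainder 7/2*q**2 - q - 60 ≠ 0; add h_5 = 7/2*q**2 - q - 60 to the basis.

S(f_3,h_4): lcm = p*q**3. S = -9/2*p*q**2 + 4*p*q + 88*p - 2*q**4 + 5*q**3 + 52*q**2.
  leading term p*q**2: subtract (9/4*q)·f_1 from -9/2*p*q**2 + 4*p*q + 88*p - 2*q**4 + 5*q**3 + 52*q**2 → 61/4*p*q + 88*p - 2*q**4 + 14*q**3 + 70*q**2 - 72*q
  leading term p*q: subtract (-61/8)·f_1 from 61/4*p*q + 88*p - 2*q**4 + 14*q**3 + 70*q**2 - 72*q → 399/8*p - 2*q**4 + 14*q**3 + 79/2*q**2 - 133*q + 244
  leading term p: subtract (-133/8)·f_2 from 399/8*p - 2*q**4 + 14*q**3 + 79/2*q**2 - 133*q + 244 → -2*q**4 + 14*q**3 + 449/8*q**2 - 133*q - 22
  leading term q**4: subtract (-6*q)·h_4 from -2*q**4 + 14*q**3 + 449/8*q**2 - 133*q - 22 → 31*q**3 + 385/8*q**2 - 309*q - 22
  leading term q**3: subtract (93)·h_4 from 31*q**3 + 385/8*q**2 - 309*q - 22 → -1723/8*q**2 - 185*q + 2706
  leading term q**2: subtract (-1723/28)·h_5 from -1723/8*q**2 - 185*q + 2706 → -6903/28*q - 6903/7
  leading term q: no divisor's leading term divides it; move -6903/28*q to the remainder.
  leading term 1: no divisor's leading term divides it; move -6903/7 to the remainder.
  remainder -6903/28*q - 6903/7 ≠ 0; add h_6 = -6903/28*q - 6903/7 to the basis.

The other S-polynomials (S(f_2,f_3), S(f_1,h_4), S(f_2,h_4), S(f_1,h_5), S(f_2,h_5), S(f_3,h_5), S(h_4,h_5), S(f_1,h_6), S(f_2,h_6), S(f_3,h_6), S(h_4,h_6), S(h_5,h_6)) all reduce to 0 modulo the current basis, so we have a Gröbner basis.
Inter-reduce: drop elements whose leading term is divisible by another's, tail-reduce, and make monic.
Reduced Gröbner basis: {p, q + 4}.

A lex Gröbner basis eliminates variables successively. Here q + 4 depends only on q, with roots {-4}; lifting each root through the earlier basis elements recovers the full solutions.
  q = -4: the earlier basis element becomes p = 0, giving p = 0 — point (0, -4).

{(0, -4)}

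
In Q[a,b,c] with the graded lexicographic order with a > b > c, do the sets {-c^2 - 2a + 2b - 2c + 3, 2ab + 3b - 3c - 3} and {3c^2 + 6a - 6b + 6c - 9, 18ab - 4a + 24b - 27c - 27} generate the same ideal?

Equality of ideals is decidable: compute both reduced Gröbner bases (unique for the ordering) and check whether they agree.
Buchberger on the first generating set:
f_1 = -c^2 - 2a + 2b - 2c + 3, LT = c^2.
f_2 = 2ab + 3b - 3c - 3, LT = ab.

The S-polynomials (S(f_1,f_2)) all reduce to 0 modulo the current basis, so we have a Gröbner basis.
Inter-reduce: drop elements whose leading term is divisible by another's, tail-reduce, and make monic.
Reduced Gröbner basis: {ab + 3/2b - 3/2c - 3/2, c^2 + 2a - 2b + 2c - 3}.

Buchberger on the second generating set:
h_1 = 3c^2 + 6a - 6b + 6c - 9, LT = c^2.
h_2 = 18ab - 4a + 24b - 27c - 27, LT = ab.

The S-polynomials (S(h_1,h_2)) all reduce to 0 modulo the current basis, so we have a Gröbner basis.
Inter-reduce: drop elements whose leading term is divisible by another's, tail-reduce, and make monic.
Reduced Gröbner basis: {ab - 2/9a + 4/3b - 3/2c - 3/2, c^2 + 2a - 2b + 2c - 3}.

These differ, so the ideals are not equal.
The same test decides containment: I ⊆ J iff every generator of I reduces to 0 modulo a Gröbner basis of J.

No, the ideals differ.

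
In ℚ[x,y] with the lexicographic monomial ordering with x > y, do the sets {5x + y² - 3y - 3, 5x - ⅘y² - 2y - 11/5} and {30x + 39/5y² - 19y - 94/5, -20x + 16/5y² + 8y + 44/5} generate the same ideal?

Yes, the ideals are equal.

For a fixed monomial order, each ideal has a unique reduced Gröbner basis; comparing bases decides equality.
Buchberger on the first generating set:
f_1 = 5x + y² - 3y - 3, LT = x.
f_2 = 5x - ⅘y² - 2y - 11/5, LT = x.

S(f_1,f_2): lcm = x. S = 9/25y² - ⅕y - 4/25.
  leading term y²: no divisor's leading term divides it; move 9/25y² to the remainder.
  leading term y: no divisor's leading term divides it; move -⅕y to the remainder.
  leading term 1: no divisor's leading term divides it; move -4/25 to the remainder.
  remainder 9/25y² - ⅕y - 4/25 ≠ 0; add g_3 = 9/25y² - ⅕y - 4/25 to the basis.

The other S-polynomials (S(f_1,g_3), S(f_2,g_3)) all reduce to 0 modulo the current basis, so we have a Gröbner basis.
Inter-reduce: drop elements whose leading term is divisible by another's, tail-reduce, and make monic.
Reduced Gröbner basis: {x - 22/45y - 23/45, y² - 5/9y - 4/9}.

Buchberger on the second generating set:
h_1 = 30x + 39/5y² - 19y - 94/5, LT = x.
h_2 = -20x + 16/5y² + 8y + 44/5, LT = x.

S(h_1,h_2): lcm = x. S = 21/50y² - 7/30y - 14/75.
  leading term y²: no divisor's leading term divides it; move 21/50y² to the remainder.
  leading term y: no divisor's leading term divides it; move -7/30y to the remainder.
  leading term 1: no divisor's leading term divides it; move -14/75 to the remainder.
  remainder 21/50y² - 7/30y - 14/75 ≠ 0; add k_3 = 21/50y² - 7/30y - 14/75 to the basis.

The other S-polynomials (S(h_1,k_3), S(h_2,k_3)) all reduce to 0 modulo the current basis, so we have a Gröbner basis.
Inter-reduce: drop elements whose leading term is divisible by another's, tail-reduce, and make monic.
Reduced Gröbner basis: {x - 22/45y - 23/45, y² - 5/9y - 4/9}.

These coincide, so the ideals are equal.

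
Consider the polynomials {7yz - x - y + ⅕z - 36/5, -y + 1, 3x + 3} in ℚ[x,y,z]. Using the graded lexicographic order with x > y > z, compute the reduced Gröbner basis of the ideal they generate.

G = {x + 1, y - 1, z - 1}

The reduced Gröbner basis is the canonical form of the ideal for this ordering.

f_1 = 7yz - x - y + ⅕z - 36/5, LT = yz.
f_2 = -y + 1, LT = y.
f_3 = 3x + 3, LT = x.

S(f_1,f_2): lcm = yz. S = -1/7x - 1/7y + 36/35z - 36/35.
  leading term x: subtract (-1/21)·f_3 from -1/7x - 1/7y + 36/35z - 36/35 → -1/7y + 36/35z - 31/35
  leading term y: subtract (1/7)·f_2 from -1/7y + 36/35z - 31/35 → 36/35z - 36/35
  leading term z: no divisor's leading term divides it; move 36/35z to the remainder.
  leading term 1: no divisor's leading term divides it; move -36/35 to the remainder.
  remainder 36/35z - 36/35 ≠ 0; add g_4 = 36/35z - 36/35 to the basis.

The other S-polynomials (S(f_1,f_3), S(f_2,f_3), S(f_1,g_4), S(f_2,g_4), S(f_3,g_4)) all reduce to 0 modulo the current basis, so we have a Gröbner basis.
Inter-reduce: drop elements whose leading term is divisible by another's, tail-reduce, and make monic.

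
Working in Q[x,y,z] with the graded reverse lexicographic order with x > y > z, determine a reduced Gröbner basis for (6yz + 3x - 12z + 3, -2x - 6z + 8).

G = {yz - 7/2z + 5/2, x + 3z - 4}

f_1 = 6yz + 3x - 12z + 3, LT = yz.
f_2 = -2x - 6z + 8, LT = x.

The S-polynomials (S(f_1,f_2)) all reduce to 0 modulo the current basis, so we have a Gröbner basis.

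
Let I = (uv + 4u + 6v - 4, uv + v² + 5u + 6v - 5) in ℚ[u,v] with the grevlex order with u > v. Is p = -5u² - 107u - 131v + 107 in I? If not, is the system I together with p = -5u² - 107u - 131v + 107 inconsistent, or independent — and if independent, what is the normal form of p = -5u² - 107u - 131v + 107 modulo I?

Adjoining -5u² - 107u - 131v + 107 makes the ideal the whole ring: the system is inconsistent.

First compute the reduced Gröbner basis of I by Buchberger's algorithm.
f_1 = uv + 4u + 6v - 4, LT = uv.
f_2 = uv + v² + 5u + 6v - 5, LT = uv.

S(f_1,f_2): lcm = uv. S = -v² - u + 1.
  reduce S modulo (f_1, f_2):
  remainder -v² - u + 1 ≠ 0; add h_3 = -v² - u + 1 to the basis.

S(f_1,h_3): lcm = uv². S = -u² + 4uv + 6v² + u - 4v.
  reduce S modulo (f_1, f_2, h_3):
  remainder -u² - 21u - 28v + 22 ≠ 0; add h_4 = -u² - 21u - 28v + 22 to the basis.

The other S-polynomials (S(f_2,h_3), S(f_1,h_4), S(f_2,h_4), S(h_3,h_4)) all reduce to 0 modulo the current basis, so we have a Gröbner basis.
Inter-reduce: drop elements whose leading term is divisible by another's, tail-reduce, and make monic.
Reduced Gröbner basis: {u² + 21u + 28v - 22, uv + 4u + 6v - 4, v² + u - 1}.
Label its elements g_1 = u² + 21u + 28v - 22, g_2 = uv + 4u + 6v - 4, g_3 = v² + u - 1.

Reduce p = -5u² - 107u - 131v + 107 modulo G:
  leading term u²: subtract (-5)·g_1 from -5u² - 107u - 131v + 107 → -2u + 9v - 3
  leading term u: no divisor's leading term divides it; move -2u to the remainder.
  leading term v: no divisor's leading term divides it; move 9v to the remainder.
  leading term 1: no divisor's leading term divides it; move -3 to the remainder.
  normal form = -2u + 9v - 3.
The normal form is nonzero, so p ∉ I. Since p minus its normal form lies in I, I + (p) = I + (r) where r = -2u + 9v - 3; decide whether this ideal is the whole ring.
Run Buchberger on G together with r (pairs among the g_i already reduce to 0 since G is a Gröbner basis):
g_1 = u² + 21u + 28v - 22, LT = u².
g_2 = uv + 4u + 6v - 4, LT = uv.
g_3 = v² + u - 1, LT = v².
r = -2u + 9v - 3, LT = u.

S(g_1,r): lcm = u². S = 9/2uv + 39/2u + 28v - 22.
  reduce S modulo (g_1, g_2, g_3, r):
  remainder 31/4v - 25/4 ≠ 0; add m_5 = 31/4v - 25/4 to the basis.

S(g_2,r): lcm = uv. S = 9/2v² + 4u + 9/2v - 4.
  reduce S modulo (g_1, g_2, g_3, r, m_5):
  remainder 95/31 ≠ 0; add m_6 = 95/31 to the basis.

The other S-polynomials (S(g_1,g_2), S(g_1,g_3), S(g_2,g_3), S(g_3,r), S(g_1,m_5), S(g_2,m_5), S(g_3,m_5), S(r,m_5), S(g_1,m_6), S(g_2,m_6), S(g_3,m_6), S(r,m_6), S(m_5,m_6)) all reduce to 0 modulo the current basis, so we have a Gröbner basis.
Inter-reduce: drop elements whose leading term is divisible by another's, tail-reduce, and make monic.
Reduced Gröbner basis: {1}.
The reduced Gröbner basis of I + (p) is {1}: the ideal is the whole ring, so the enlarged system has no common solution — adjoining p is inconsistent.

Ideal membership is decidable via reduction modulo a Gröbner basis.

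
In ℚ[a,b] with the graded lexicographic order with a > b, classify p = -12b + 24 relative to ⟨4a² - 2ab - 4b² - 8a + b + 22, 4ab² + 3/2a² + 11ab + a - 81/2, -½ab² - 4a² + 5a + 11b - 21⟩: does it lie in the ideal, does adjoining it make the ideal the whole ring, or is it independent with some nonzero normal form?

-12b + 24 lies in I (it reduces to 0).

First compute the reduced Gröbner basis of I by Buchberger's algorithm.
f_1 = 4a² - 2ab - 4b² - 8a + b + 22, LT = a².
f_2 = 4ab² + 3/2a² + 11ab + a - 81/2, LT = ab².
f_3 = -½ab² - 4a² + 5a + 11b - 21, LT = ab².

S(f_1,f_2): lcm = a²b². S = -½ab³ - b⁴ - ⅜a³ - 11/4a²b - 2ab² + ¼b³ - ¼a² + 11/2b² + 81/8a.
  reduce S modulo (f_1, f_2, f_3):
  remainder -b⁴ - 5/2b³ + 153/128ab + 389/64b² + 201/16a + 2583/256b - 3001/128 ≠ 0; add h_4 = -b⁴ - 5/2b³ + 153/128ab + 389/64b² + 201/16a + 2583/256b - 3001/128 to the basis.

S(f_1,f_3): lcm = a²b². S = -½ab³ - b⁴ - 8a³ - 2ab² + ¼b³ + 10a² + 22ab + 11/2b² - 42a.
  reduce S modulo (f_1, f_2, f_3, h_4):
  remainder -17/16b³ + 22139/512ab - 429/256b² - 385/32a + 6481/1024b - 36815/512 ≠ 0; add h_5 = -17/16b³ + 22139/512ab - 429/256b² - 385/32a + 6481/1024b - 36815/512 to the basis.

S(f_2,f_3): lcm = ab². S = -61/8a² + 11/4ab + 41/4a + 22b - 417/8.
  reduce S modulo (f_1, f_2, f_3, h_4, h_5):
  remainder -17/16ab - 61/8b² - 5a + 765/32b - 163/16 ≠ 0; add h_6 = -17/16ab - 61/8b² - 5a + 765/32b - 163/16 to the basis.

S(f_3,h_4): lcm = ab⁴. S = 8a²b² - 5/2ab³ + 153/128a²b - 251/64ab² - 22b³ + 201/16a² + 2583/256ab + 42b² - 3001/128a.
  reduce S modulo (f_1, f_2, f_3, h_4, h_5, h_6):
  remainder 118114655/9248b² + 82108173/9248a - 86651719/2176b + 363945637/18496 ≠ 0; add h_7 = 118114655/9248b² + 82108173/9248a - 86651719/2176b + 363945637/18496 to the basis.

S(f_2,h_5): lcm = ab³. S = 22343/544a²b + 319/272ab² - 385/34a² + 6753/1088ab - 36815/544a - 81/8b.
  reduce S modulo (f_1, f_2, f_3, h_4, h_5, h_6, h_7):
  remainder -66689788464/2007949135a - 1136657484717/16063593080b + 1403416638573/8031796540 ≠ 0; add h_8 = -66689788464/2007949135a - 1136657484717/16063593080b + 1403416638573/8031796540 to the basis.

S(f_3,h_5): lcm = ab³. S = 26491/544a²b - 429/272ab² - 385/34a² - 4399/1088ab - 22b² - 36815/544a + 42b.
  reduce S modulo (f_1, f_2, f_3, h_4, h_5, h_6, h_7, h_8):
  remainder -8827441545657/118559623936b + 8827441545657/59279811968 ≠ 0; add h_9 = -8827441545657/118559623936b + 8827441545657/59279811968 to the basis.

The other S-polynomials (S(f_1,h_4), S(f_2,h_4), S(f_1,h_5), S(h_4,h_5), S(f_1,h_6), S(f_2,h_6), S(f_3,h_6), S(h_4,h_6), S(h_5,h_6), S(f_1,h_7), S(f_2,h_7), S(f_3,h_7), S(h_4,h_7), S(h_5,h_7), S(h_6,h_7), S(f_1,h_8), S(f_2,h_8), S(f_3,h_8), S(h_4,h_8), S(h_5,h_8), S(h_6,h_8), S(h_7,h_8), S(f_1,h_9), S(f_2,h_9), S(f_3,h_9), S(h_4,h_9), S(h_5,h_9), S(h_6,h_9), S(h_7,h_9), S(h_8,h_9)) all reduce to 0 modulo the current basis, so we have a Gröbner basis.
Inter-reduce: drop elements whose leading term is divisible by another's, tail-reduce, and make monic.
Reduced Gröbner basis: {a - 1, b - 2}.
Label its elements g_1 = a - 1, g_2 = b - 2.

Reduce p = -12b + 24 modulo G:
  leading term b: subtract (-12)·g_2 from -12b + 24 → 0
  normal form = 0.
Since the normal form is 0, p ∈ I.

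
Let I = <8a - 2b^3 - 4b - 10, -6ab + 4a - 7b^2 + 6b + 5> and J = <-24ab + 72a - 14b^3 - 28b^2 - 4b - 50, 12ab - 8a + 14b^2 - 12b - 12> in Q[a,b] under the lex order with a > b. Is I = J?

No, the ideals differ.

Since reduced Gröbner bases are canonical representatives of ideals under a given ordering, it suffices to compute and compare them.
Buchberger on the first generating set:
f_1 = 8a - 2b^3 - 4b - 10, LT = a.
f_2 = -6ab + 4a - 7b^2 + 6b + 5, LT = ab.

S(f_1,f_2): lcm = ab. S = 2/3a - 1/4b^4 - 5/3b^2 - 1/4b + 5/6.
  leading term a: subtract (1/12)·f_1 from 2/3a - 1/4b^4 - 5/3b^2 - 1/4b + 5/6 → -1/4b^4 + 1/6b^3 - 5/3b^2 + 1/12b + 5/3
  leading term b^4: no divisor's leading term divides it; move -1/4b^4 to the remainder.
  leading term b^3: no divisor's leading term divides it; move 1/6b^3 to the remainder.
  leading term b^2: no divisor's leading term divides it; move -5/3b^2 to the remainder.
  leading term b: no divisor's leading term divides it; move 1/12b to the remainder.
  leading term 1: no divisor's leading term divides it; move 5/3 to the remainder.
  remainder -1/4b^4 + 1/6b^3 - 5/3b^2 + 1/12b + 5/3 ≠ 0; add g_3 = -1/4b^4 + 1/6b^3 - 5/3b^2 + 1/12b + 5/3 to the basis.

The other S-polynomials (S(f_1,g_3), S(f_2,g_3)) all reduce to 0 modulo the current basis, so we have a Gröbner basis.
Inter-reduce: drop elements whose leading term is divisible by another's, tail-reduce, and make monic.
Reduced Gröbner basis: {a - 1/4b^3 - 1/2b - 5/4, b^4 - 2/3b^3 + 20/3b^2 - 1/3b - 20/3}.

Buchberger on the second generating set:
h_1 = -24ab + 72a - 14b^3 - 28b^2 - 4b - 50, LT = ab.
h_2 = 12ab - 8a + 14b^2 - 12b - 12, LT = ab.

S(h_1,h_2): lcm = ab. S = -7/3a + 7/12b^3 + 7/6b + 37/12.
  leading term a: no divisor's leading term divides it; move -7/3a to the remainder.
  leading term b^3: no divisor's leading term divides it; move 7/12b^3 to the remainder.
  leading term b: no divisor's leading term divides it; move 7/6b to the remainder.
  leading term 1: no divisor's leading term divides it; move 37/12 to the remainder.
  remainder -7/3a + 7/12b^3 + 7/6b + 37/12 ≠ 0; add k_3 = -7/3a + 7/12b^3 + 7/6b + 37/12 to the basis.

S(h_1,k_3): lcm = ab. S = -3a + 1/4b^4 + 7/12b^3 + 5/3b^2 + 125/84b + 25/12.
  leading term a: subtract (9/7)·k_3 from -3a + 1/4b^4 + 7/12b^3 + 5/3b^2 + 125/84b + 25/12 → 1/4b^4 - 1/6b^3 + 5/3b^2 - 1/84b - 79/42
  leading term b^4: no divisor's leading term divides it; move 1/4b^4 to the remainder.
  leading term b^3: no divisor's leading term divides it; move -1/6b^3 to the remainder.
  leading term b^2: no divisor's leading term divides it; move 5/3b^2 to the remainder.
  leading term b: no divisor's leading term divides it; move -1/84b to the remainder.
  leading term 1: no divisor's leading term divides it; move -79/42 to the remainder.
  remainder 1/4b^4 - 1/6b^3 + 5/3b^2 - 1/84b - 79/42 ≠ 0; add k_4 = 1/4b^4 - 1/6b^3 + 5/3b^2 - 1/84b - 79/42 to the basis.

The other S-polynomials (S(h_2,k_3), S(h_1,k_4), S(h_2,k_4), S(k_3,k_4)) all reduce to 0 modulo the current basis, so we have a Gröbner basis.
Inter-reduce: drop elements whose leading term is divisible by another's, tail-reduce, and make monic.
Reduced Gröbner basis: {a - 1/4b^3 - 1/2b - 37/28, b^4 - 2/3b^3 + 20/3b^2 - 1/21b - 158/21}.

The bases are distinct; the ideals are different.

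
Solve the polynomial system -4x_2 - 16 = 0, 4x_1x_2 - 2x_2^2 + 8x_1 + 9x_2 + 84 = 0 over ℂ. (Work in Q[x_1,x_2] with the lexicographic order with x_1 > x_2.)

{(2, -4)}

Compute a lex Gröbner basis by Buchberger's algorithm.
f_1 = -4x_2 - 16, LT = x_2.
f_2 = 4x_1x_2 + 8x_1 - 2x_2^2 + 9x_2 + 84, LT = x_1x_2.

S(f_1,f_2): lcm = x_1x_2. S = 2x_1 + 1/2x_2^2 - 9/4x_2 - 21.
  leading term x_1: no divisor's leading term divides it; move 2x_1 to the remainder.
  leading term x_2^2: subtract (-1/8x_2)·f_1 from 1/2x_2^2 - 9/4x_2 - 21 → -17/4x_2 - 21
  leading term x_2: subtract (17/16)·f_1 from -17/4x_2 - 21 → -4
  leading term 1: no divisor's leading term divides it; move -4 to the remainder.
  remainder 2x_1 - 4 ≠ 0; add h_3 = 2x_1 - 4 to the basis.

The other S-polynomials (S(f_1,h_3), S(f_2,h_3)) all reduce to 0 modulo the current basis, so we have a Gröbner basis.
Inter-reduce: drop elements whose leading term is divisible by another's, tail-reduce, and make monic.
Reduced Gröbner basis: {x_1 - 2, x_2 + 4}.

A lex Gröbner basis eliminates variables successively. Here x_2 + 4 depends only on x_2, with roots {-4}; lifting each root through the earlier basis elements recovers the full solutions.
  x_2 = -4: the earlier basis element becomes x_1 - 2 = 0, giving x_1 = 2 — point (2, -4).
Substituting each solution back into the original system confirms all equations vanish.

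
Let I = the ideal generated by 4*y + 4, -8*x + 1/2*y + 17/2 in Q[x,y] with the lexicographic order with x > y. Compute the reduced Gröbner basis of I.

Buchberger's algorithm terminates because the ascending chain of leading-term ideals stabilizes.

f_1 = 4*y + 4, LT = y.
f_2 = -8*x + 1/2*y + 17/2, LT = x.

S(f_1,f_2): leading monomials are coprime, so the S-polynomial reduces to 0 (Buchberger's first criterion).
Every S-polynomial of the final basis reduces to 0, so we have a Gröbner basis.

G = {x - 1, y + 1}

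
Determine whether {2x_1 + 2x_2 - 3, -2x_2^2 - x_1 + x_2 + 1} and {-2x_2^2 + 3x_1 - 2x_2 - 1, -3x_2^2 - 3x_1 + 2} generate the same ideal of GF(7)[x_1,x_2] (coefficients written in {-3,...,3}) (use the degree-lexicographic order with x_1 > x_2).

No, the ideals differ.

Equality of ideals is decidable: compute both reduced Gröbner bases (unique for the ordering) and check whether they agree.
Buchberger on the first generating set:
f_1 = 2x_1 + 2x_2 - 3, LT = x_1.
f_2 = -2x_2^2 - x_1 + x_2 + 1, LT = x_2^2.

The S-polynomials (S(f_1,f_2)) all reduce to 0 modulo the current basis, so we have a Gröbner basis.
Inter-reduce: drop elements whose leading term is divisible by another's, tail-reduce, and make monic.
Reduced Gröbner basis: {x_2^2 - x_2 + 2, x_1 + x_2 + 2}.

Buchberger on the second generating set:
h_1 = -2x_2^2 + 3x_1 - 2x_2 - 1, LT = x_2^2.
h_2 = -3x_2^2 - 3x_1 + 2, LT = x_2^2.

S(h_1,h_2): lcm = x_2^2. S = x_1 + x_2.
  leading term x_1: no divisor's leading term divides it; move x_1 to the remainder.
  leading term x_2: no divisor's leading term divides it; move x_2 to the remainder.
  remainder x_1 + x_2 ≠ 0; add k_3 = x_1 + x_2 to the basis.

The other S-polynomials (S(h_1,k_3), S(h_2,k_3)) all reduce to 0 modulo the current basis, so we have a Gröbner basis.
Inter-reduce: drop elements whose leading term is divisible by another's, tail-reduce, and make monic.
Reduced Gröbner basis: {x_2^2 - x_2 - 3, x_1 + x_2}.

The bases are distinct; the ideals are different.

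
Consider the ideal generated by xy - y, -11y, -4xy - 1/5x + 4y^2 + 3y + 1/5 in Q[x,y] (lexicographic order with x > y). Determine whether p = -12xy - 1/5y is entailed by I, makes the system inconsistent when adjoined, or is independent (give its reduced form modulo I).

First compute the reduced Gröbner basis of I by Buchberger's algorithm.
f_1 = xy - y, LT = xy.
f_2 = -11y, LT = y.
f_3 = -4xy - 1/5x + 4y^2 + 3y + 1/5, LT = xy.

S(f_1,f_3): lcm = xy. S = -1/20x + y^2 - 1/4y + 1/20.
  reduce S modulo (f_1, f_2, f_3):
  remainder -1/20x + 1/20 ≠ 0; add h_4 = -1/20x + 1/20 to the basis.

The other S-polynomials (S(f_1,f_2), S(f_2,f_3), S(f_1,h_4), S(f_2,h_4), S(f_3,h_4)) all reduce to 0 modulo the current basis, so we have a Gröbner basis.
Inter-reduce: drop elements whose leading term is divisible by another's, tail-reduce, and make monic.
Reduced Gröbner basis: {x - 1, y}.
Label its elements g_1 = x - 1, g_2 = y.

Reduce p = -12xy - 1/5y modulo G:
  leading term xy: subtract (-12y)·g_1 from -12xy - 1/5y → -61/5y
  leading term y: subtract (-61/5)·g_2 from -61/5y → 0
  normal form = 0.
Since the normal form is 0, p ∈ I.

-12xy - 1/5y lies in I (it reduces to 0).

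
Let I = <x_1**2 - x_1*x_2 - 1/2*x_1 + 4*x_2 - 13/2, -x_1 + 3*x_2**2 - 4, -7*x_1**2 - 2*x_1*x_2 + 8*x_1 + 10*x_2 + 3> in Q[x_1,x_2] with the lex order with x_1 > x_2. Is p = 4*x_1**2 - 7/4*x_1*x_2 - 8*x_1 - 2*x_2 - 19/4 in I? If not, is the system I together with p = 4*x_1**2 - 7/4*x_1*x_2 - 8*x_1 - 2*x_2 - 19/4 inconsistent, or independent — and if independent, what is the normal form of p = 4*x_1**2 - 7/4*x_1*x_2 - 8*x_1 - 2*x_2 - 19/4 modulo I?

First compute the reduced Gröbner basis of I by Buchberger's algorithm.
f_1 = x_1**2 - x_1*x_2 - 1/2*x_1 + 4*x_2 - 13/2, LT = x_1**2.
f_2 = -x_1 + 3*x_2**2 - 4, LT = x_1.
f_3 = -7*x_1**2 - 2*x_1*x_2 + 8*x_1 + 10*x_2 + 3, LT = x_1**2.

S(f_1,f_2): lcm = x_1**2. S = 3*x_1*x_2**2 - x_1*x_2 - 9/2*x_1 + 4*x_2 - 13/2.
  reduce S modulo (f_1, f_2, f_3):
  remainder 9*x_2**4 - 3*x_2**3 - 51/2*x_2**2 + 8*x_2 + 23/2 ≠ 0; add h_4 = 9*x_2**4 - 3*x_2**3 - 51/2*x_2**2 + 8*x_2 + 23/2 to the basis.

S(f_1,f_3): lcm = x_1**2. S = -9/7*x_1*x_2 + 9/14*x_1 + 38/7*x_2 - 85/14.
  reduce S modulo (f_1, f_2, f_3, h_4):
  remainder -27/7*x_2**3 + 27/14*x_2**2 + 74/7*x_2 - 121/14 ≠ 0; add h_5 = -27/7*x_2**3 + 27/14*x_2**2 + 74/7*x_2 - 121/14 to the basis.

S(h_4,h_5): lcm = x_2**4. S = 1/6*x_2**3 - 5/54*x_2**2 - 73/54*x_2 + 23/18.
  reduce S modulo (f_1, f_2, f_3, h_4, h_5):
  remainder -1/108*x_2**2 - 145/162*x_2 + 293/324 ≠ 0; add h_6 = -1/108*x_2**2 - 145/162*x_2 + 293/324 to the basis.

S(h_4,h_6): lcm = x_2**4. S = -97*x_2**3 + 569/6*x_2**2 + 8/9*x_2 + 23/18.
  reduce S modulo (f_1, f_2, f_3, h_4, h_5, h_6):
  remainder -128084/27*x_2 + 128084/27 ≠ 0; add h_7 = -128084/27*x_2 + 128084/27 to the basis.

The other S-polynomials (S(f_2,f_3), S(f_1,h_4), S(f_2,h_4), S(f_3,h_4), S(f_1,h_5), S(f_2,h_5), S(f_3,h_5), S(f_1,h_6), S(f_2,h_6), S(f_3,h_6), S(h_5,h_6), S(f_1,h_7), S(f_2,h_7), S(f_3,h_7), S(h_4,h_7), S(h_5,h_7), S(h_6,h_7)) all reduce to 0 modulo the current basis, so we have a Gröbner basis.
Inter-reduce: drop elements whose leading term is divisible by another's, tail-reduce, and make monic.
Reduced Gröbner basis: {x_1 + 1, x_2 - 1}.
Label its elements g_1 = x_1 + 1, g_2 = x_2 - 1.

Reduce p = 4*x_1**2 - 7/4*x_1*x_2 - 8*x_1 - 2*x_2 - 19/4 modulo G:
  leading term x_1**2: subtract (4*x_1)·g_1 from 4*x_1**2 - 7/4*x_1*x_2 - 8*x_1 - 2*x_2 - 19/4 → -7/4*x_1*x_2 - 12*x_1 - 2*x_2 - 19/4
  leading term x_1*x_2: subtract (-7/4*x_2)·g_1 from -7/4*x_1*x_2 - 12*x_1 - 2*x_2 - 19/4 → -12*x_1 - 1/4*x_2 - 19/4
  leading term x_1: subtract (-12)·g_1 from -12*x_1 - 1/4*x_2 - 19/4 → -1/4*x_2 + 29/4
  leading term x_2: subtract (-1/4)·g_2 from -1/4*x_2 + 29/4 → 7
  leading term 1: no divisor's leading term divides it; move 7 to the remainder.
  normal form = 7.
The normal form is nonzero, so p ∉ I. Since p minus its normal form lies in I, I + (p) = I + (r) where r = 7; decide whether this ideal is the whole ring.
Here r = 7 is a nonzero constant, hence a unit: 1 ∈ I + (p), the Gröbner basis of I + (p) is {1}, and the enlarged system has no common solution — adjoining p is inconsistent.

The remainder on division by a Gröbner basis is unique — it is the normal form.

Adjoining 4*x_1**2 - 7/4*x_1*x_2 - 8*x_1 - 2*x_2 - 19/4 makes the ideal the whole ring: the system is inconsistent.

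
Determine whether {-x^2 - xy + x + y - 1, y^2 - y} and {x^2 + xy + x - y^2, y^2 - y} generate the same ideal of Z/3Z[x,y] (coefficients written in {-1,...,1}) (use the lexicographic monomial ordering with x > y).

No, the ideals differ.

Equality of ideals is decidable: compute both reduced Gröbner bases (unique for the ordering) and check whether they agree.
Buchberger on the first generating set:
f_1 = -x^2 - xy + x + y - 1, LT = x^2.
f_2 = y^2 - y, LT = y^2.

The S-polynomials (S(f_1,f_2)) all reduce to 0 modulo the current basis, so we have a Gröbner basis.
Inter-reduce: drop elements whose leading term is divisible by another's, tail-reduce, and make monic.
Reduced Gröbner basis: {x^2 + xy - x - y + 1, y^2 - y}.

Buchberger on the second generating set:
h_1 = x^2 + xy + x - y^2, LT = x^2.
h_2 = y^2 - y, LT = y^2.

The S-polynomials (S(h_1,h_2)) all reduce to 0 modulo the current basis, so we have a Gröbner basis.
Inter-reduce: drop elements whose leading term is divisible by another's, tail-reduce, and make monic.
Reduced Gröbner basis: {x^2 + xy + x - y, y^2 - y}.

The bases are distinct; the ideals are different.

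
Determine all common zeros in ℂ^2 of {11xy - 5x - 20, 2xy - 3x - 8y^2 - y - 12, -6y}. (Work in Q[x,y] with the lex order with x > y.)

Compute a lex Gröbner basis by Buchberger's algorithm.
f_1 = 11xy - 5x - 20, LT = xy.
f_2 = 2xy - 3x - 8y^2 - y - 12, LT = xy.
f_3 = -6y, LT = y.

S(f_1,f_2): lcm = xy. S = 23/22x + 4y^2 + 1/2y + 46/11.
  leading term x: no divisor's leading term divides it; move 23/22x to the remainder.
  leading term y^2: subtract (-2/3y)·f_3 from 4y^2 + 1/2y + 46/11 → 1/2y + 46/11
  leading term y: subtract (-1/12)·f_3 from 1/2y + 46/11 → 46/11
  leading term 1: no divisor's leading term divides it; move 46/11 to the remainder.
  remainder 23/22x + 46/11 ≠ 0; add h_4 = 23/22x + 46/11 to the basis.

The other S-polynomials (S(f_1,f_3), S(f_2,f_3), S(f_1,h_4), S(f_2,h_4), S(f_3,h_4)) all reduce to 0 modulo the current basis, so we have a Gröbner basis.
Inter-reduce: drop elements whose leading term is divisible by another's, tail-reduce, and make monic.
Reduced Gröbner basis: {x + 4, y}.

From the last basis element, y = 0, so y takes values in {0}. Each choice, substituted upward through the basis, yields the corresponding point(s) of the solution set.
  y = 0: the earlier basis element becomes x + 4 = 0, giving x = -4 — point (-4, 0).
Each listed point satisfies every original equation (direct substitution).

{(-4, 0)}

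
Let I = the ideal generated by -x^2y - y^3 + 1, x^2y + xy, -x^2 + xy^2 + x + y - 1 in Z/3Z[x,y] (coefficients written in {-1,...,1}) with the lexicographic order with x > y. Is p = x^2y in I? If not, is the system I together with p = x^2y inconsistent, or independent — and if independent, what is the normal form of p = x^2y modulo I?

First compute the reduced Gröbner basis of I by Buchberger's algorithm.
f_1 = -x^2y - y^3 + 1, LT = x^2y.
f_2 = x^2y + xy, LT = x^2y.
f_3 = -x^2 + xy^2 + x + y - 1, LT = x^2.

S(f_1,f_2): lcm = x^2y. S = -xy + y^3 - 1.
  reduce S modulo (f_1, f_2, f_3):
  remainder -xy + y^3 - 1 ≠ 0; add h_4 = -xy + y^3 - 1 to the basis.

S(f_1,f_3): lcm = x^2y. S = xy^3 + xy + y^3 + y^2 - y - 1.
  reduce S modulo (f_1, f_2, f_3, h_4):
  remainder y^5 - y^3 - y + 1 ≠ 0; add h_5 = y^5 - y^3 - y + 1 to the basis.

S(f_1,h_4): lcm = x^2y. S = xy^3 - x + y^3 - 1.
  reduce S modulo (f_1, f_2, f_3, h_4, h_5):
  remainder -x - y^3 - y^2 + y + 1 ≠ 0; add h_6 = -x - y^3 - y^2 + y + 1 to the basis.

S(f_1,h_5): lcm = x^2y^5. S = x^2y^3 + x^2y - x^2 + y^7 - y^4.
  reduce S modulo (f_1, f_2, f_3, h_4, h_5, h_6):
  remainder y^4 + y^3 + y^2 - y + 1 ≠ 0; add h_7 = y^4 + y^3 + y^2 - y + 1 to the basis.

S(f_1,h_6): lcm = x^2y. S = -xy^4 - xy^3 + xy^2 + xy + y^3 - 1.
  reduce S modulo (f_1, f_2, f_3, h_4, h_5, h_6, h_7):
  remainder -y^3 - y - 1 ≠ 0; add h_8 = -y^3 - y - 1 to the basis.

S(f_3,h_6): lcm = x^2. S = -xy^3 + xy^2 + xy - y + 1.
  reduce S modulo (f_1, f_2, f_3, h_4, h_5, h_6, h_7, h_8):
  remainder -y + 1 ≠ 0; add h_9 = -y + 1 to the basis.

The other S-polynomials (S(f_2,f_3), S(f_2,h_4), S(f_3,h_4), S(f_2,h_5), S(f_3,h_5), S(h_4,h_5), S(f_2,h_6), S(h_4,h_6), S(h_5,h_6), S(f_1,h_7), S(f_2,h_7), S(f_3,h_7), S(h_4,h_7), S(h_5,h_7), S(h_6,h_7), S(f_1,h_8), S(f_2,h_8), S(f_3,h_8), S(h_4,h_8), S(h_5,h_8), S(h_6,h_8), S(h_7,h_8), S(f_1,h_9), S(f_2,h_9), S(f_3,h_9), S(h_4,h_9), S(h_5,h_9), S(h_6,h_9), S(h_7,h_9), S(h_8,h_9)) all reduce to 0 modulo the current basis, so we have a Gröbner basis.
Inter-reduce: drop elements whose leading term is divisible by another's, tail-reduce, and make monic.
Reduced Gröbner basis: {x, y - 1}.
Label its elements g_1 = x, g_2 = y - 1.

Reduce p = x^2y modulo G:
  leading term x^2y: subtract (xy)·g_1 from x^2y → 0
  normal form = 0.
Since the normal form is 0, p ∈ I.

Ideal membership is decidable via reduction modulo a Gröbner basis.

x^2y lies in I (it reduces to 0).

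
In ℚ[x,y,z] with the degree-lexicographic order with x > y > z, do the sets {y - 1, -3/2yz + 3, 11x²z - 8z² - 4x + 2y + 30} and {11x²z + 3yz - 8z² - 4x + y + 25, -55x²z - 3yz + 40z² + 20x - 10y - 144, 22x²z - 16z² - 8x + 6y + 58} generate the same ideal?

Equality of ideals is decidable: compute both reduced Gröbner bases (unique for the ordering) and check whether they agree.
Buchberger on the first generating set:
f_1 = y - 1, LT = y.
f_2 = -3/2yz + 3, LT = yz.
f_3 = 11x²z - 8z² - 4x + 2y + 30, LT = x²z.

S(f_1,f_2): lcm = yz. S = -z + 2.
  reduce S modulo (f_1, f_2, f_3):
  remainder -z + 2 ≠ 0; add g_4 = -z + 2 to the basis.

S(f_2,f_3): lcm = x²yz. S = 8/11yz² - 2x² + 4/11xy - 2/11y² - 30/11y.
  reduce S modulo (f_1, f_2, f_3, g_4):
  remainder -2x² + 4/11x ≠ 0; add g_5 = -2x² + 4/11x to the basis.

The other S-polynomials (S(f_1,f_3), S(f_1,g_4), S(f_2,g_4), S(f_3,g_4), S(f_1,g_5), S(f_2,g_5), S(f_3,g_5), S(g_4,g_5)) all reduce to 0 modulo the current basis, so we have a Gröbner basis.
Inter-reduce: drop elements whose leading term is divisible by another's, tail-reduce, and make monic.
Reduced Gröbner basis: {x² - 2/11x, y - 1, z - 2}.

Buchberger on the second generating set:
h_1 = 11x²z + 3yz - 8z² - 4x + y + 25, LT = x²z.
h_2 = -55x²z - 3yz + 40z² + 20x - 10y - 144, LT = x²z.
h_3 = 22x²z - 16z² - 8x + 6y + 58, LT = x²z.

S(h_1,h_2): lcm = x²z. S = 12/55yz - 1/11y - 19/55.
  reduce S modulo (h_1, h_2, h_3):
  remainder 12/55yz - 1/11y - 19/55 ≠ 0; add k_4 = 12/55yz - 1/11y - 19/55 to the basis.

S(h_1,h_3): lcm = x²z. S = 3/11yz - 2/11y - 4/11.
  reduce S modulo (h_1, h_2, h_3, k_4):
  remainder -3/44y + 3/44 ≠ 0; add k_5 = -3/44y + 3/44 to the basis.

S(h_1,k_4): lcm = x²yz. S = 5/12x²y + 3/11y²z - 8/11yz² + 19/12x² - 4/11xy + 1/11y² + 25/11y.
  reduce S modulo (h_1, h_2, h_3, k_4, k_5):
  remainder 2x² - 4/11x - 38/33z + 76/33 ≠ 0; add k_6 = 2x² - 4/11x - 38/33z + 76/33 to the basis.

S(k_4,k_5): lcm = yz. S = -5/12y + z - 19/12.
  reduce S modulo (h_1, h_2, h_3, k_4, k_5, k_6):
  remainder z - 2 ≠ 0; add k_7 = z - 2 to the basis.

The other S-polynomials (S(h_2,h_3), S(h_2,k_4), S(h_3,k_4), S(h_1,k_5), S(h_2,k_5), S(h_3,k_5), S(h_1,k_6), S(h_2,k_6), S(h_3,k_6), S(k_4,k_6), S(k_5,k_6), S(h_1,k_7), S(h_2,k_7), S(h_3,k_7), S(k_4,k_7), S(k_5,k_7), S(k_6,k_7)) all reduce to 0 modulo the current basis, so we have a Gröbner basis.
Inter-reduce: drop elements whose leading term is divisible by another's, tail-reduce, and make monic.
Reduced Gröbner basis: {x² - 2/11x, y - 1, z - 2}.

The two bases agree; hence the ideals are identical.

Yes, the ideals are equal.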